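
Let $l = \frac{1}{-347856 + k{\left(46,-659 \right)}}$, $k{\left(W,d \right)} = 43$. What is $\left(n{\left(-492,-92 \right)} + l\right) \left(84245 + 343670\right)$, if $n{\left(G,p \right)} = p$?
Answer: $- \frac{13692765218255}{347813} \approx -3.9368 \cdot 10^{7}$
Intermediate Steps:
$l = - \frac{1}{347813}$ ($l = \frac{1}{-347856 + 43} = \frac{1}{-347813} = - \frac{1}{347813} \approx -2.8751 \cdot 10^{-6}$)
$\left(n{\left(-492,-92 \right)} + l\right) \left(84245 + 343670\right) = \left(-92 - \frac{1}{347813}\right) \left(84245 + 343670\right) = \left(- \frac{31998797}{347813}\right) 427915 = - \frac{13692765218255}{347813}$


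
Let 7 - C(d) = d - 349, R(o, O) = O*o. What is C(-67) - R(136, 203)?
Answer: -27185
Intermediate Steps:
C(d) = 356 - d (C(d) = 7 - (d - 349) = 7 - (-349 + d) = 7 + (349 - d) = 356 - d)
C(-67) - R(136, 203) = (356 - 1*(-67)) - 203*136 = (356 + 67) - 1*27608 = 423 - 27608 = -27185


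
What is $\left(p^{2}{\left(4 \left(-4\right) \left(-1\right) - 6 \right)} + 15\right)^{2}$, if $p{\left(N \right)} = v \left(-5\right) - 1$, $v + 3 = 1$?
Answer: $9216$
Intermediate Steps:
$v = -2$ ($v = -3 + 1 = -2$)
$p{\left(N \right)} = 9$ ($p{\left(N \right)} = \left(-2\right) \left(-5\right) - 1 = 10 - 1 = 9$)
$\left(p^{2}{\left(4 \left(-4\right) \left(-1\right) - 6 \right)} + 15\right)^{2} = \left(9^{2} + 15\right)^{2} = \left(81 + 15\right)^{2} = 96^{2} = 9216$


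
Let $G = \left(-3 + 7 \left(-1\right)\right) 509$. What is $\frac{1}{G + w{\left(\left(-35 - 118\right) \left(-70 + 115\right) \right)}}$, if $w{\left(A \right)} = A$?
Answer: $- \frac{1}{11975} \approx -8.3507 \cdot 10^{-5}$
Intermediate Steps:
$G = -5090$ ($G = \left(-3 - 7\right) 509 = \left(-10\right) 509 = -5090$)
$\frac{1}{G + w{\left(\left(-35 - 118\right) \left(-70 + 115\right) \right)}} = \frac{1}{-5090 + \left(-35 - 118\right) \left(-70 + 115\right)} = \frac{1}{-5090 - 6885} = \frac{1}{-11975} = - \frac{1}{11975}$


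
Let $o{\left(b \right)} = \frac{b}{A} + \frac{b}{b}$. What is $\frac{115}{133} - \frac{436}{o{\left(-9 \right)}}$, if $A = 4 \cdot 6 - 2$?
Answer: $- \frac{1274241}{1729} \approx -736.98$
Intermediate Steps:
$A = 22$ ($A = 24 - 2 = 22$)
$o{\left(b \right)} = 1 + \frac{b}{22}$ ($o{\left(b \right)} = \frac{b}{22} + \frac{b}{b} = b \frac{1}{22} + 1 = \frac{b}{22} + 1 = 1 + \frac{b}{22}$)
$\frac{115}{133} - \frac{436}{o{\left(-9 \right)}} = \frac{115}{133} - \frac{436}{1 + \frac{1}{22} \left(-9\right)} = 115 \cdot \frac{1}{133} - \frac{436}{1 - \frac{9}{22}} = \frac{115}{133} - \frac{436}{\frac{13}{22}} = \frac{115}{133} - \frac{9592}{13} = - \frac{1274241}{1729}$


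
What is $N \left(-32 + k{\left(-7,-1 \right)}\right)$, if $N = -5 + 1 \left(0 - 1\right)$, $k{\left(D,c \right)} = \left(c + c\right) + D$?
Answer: $246$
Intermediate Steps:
$k{\left(D,c \right)} = D + 2 c$ ($k{\left(D,c \right)} = 2 c + D = D + 2 c$)
$N = -6$ ($N = -5 + 1 \left(0 - 1\right) = -5 + 1 \left(-1\right) = -5 - 1 = -6$)
$N \left(-32 + k{\left(-7,-1 \right)}\right) = - 6 \left(-32 + \left(-7 + 2 \left(-1\right)\right)\right) = - 6 \left(-32 - 9\right) = \left(-6\right) \left(-41\right) = 246$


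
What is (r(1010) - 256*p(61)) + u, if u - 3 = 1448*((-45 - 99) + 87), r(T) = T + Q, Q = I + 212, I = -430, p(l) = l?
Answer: -97357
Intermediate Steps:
Q = -218 (Q = -430 + 212 = -218)
r(T) = -218 + T (r(T) = T - 218 = -218 + T)
u = -82533 (u = 3 + 1448*((-45 - 99) + 87) = 3 + 1448*(-144 + 87) = 3 + 1448*(-57) = 3 - 82536 = -82533)
(r(1010) - 256*p(61)) + u = ((-218 + 1010) - 256*61) - 82533 = (792 - 15616) - 82533 = -14824 - 82533 = -97357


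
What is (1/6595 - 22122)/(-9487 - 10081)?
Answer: 145894589/129050960 ≈ 1.1305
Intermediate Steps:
(1/6595 - 22122)/(-9487 - 10081) = (1/6595 - 22122)/(-19568) = -145894589/6595*(-1/19568) = 145894589/129050960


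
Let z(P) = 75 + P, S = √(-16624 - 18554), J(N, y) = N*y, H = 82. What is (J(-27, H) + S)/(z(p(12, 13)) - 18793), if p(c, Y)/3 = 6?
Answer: 1107/9350 - I*√35178/18700 ≈ 0.1184 - 0.01003*I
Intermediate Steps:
p(c, Y) = 18 (p(c, Y) = 3*6 = 18)
S = I*√35178 (S = √(-35178) = I*√35178 ≈ 187.56*I)
(J(-27, H) + S)/(z(p(12, 13)) - 18793) = (-27*82 + I*√35178)/((75 + 18) - 18793) = (-2214 + I*√35178)/(93 - 18793) = (-2214 + I*√35178)/(-18700) = (-2214 + I*√35178)*(-1/18700) = 1107/9350 - I*√35178/18700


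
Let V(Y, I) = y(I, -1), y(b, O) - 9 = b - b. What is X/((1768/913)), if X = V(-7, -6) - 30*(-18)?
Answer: 501237/1768 ≈ 283.50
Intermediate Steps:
y(b, O) = 9 (y(b, O) = 9 + (b - b) = 9 + 0 = 9)
V(Y, I) = 9
X = 549 (X = 9 - 30*(-18) = 9 + 540 = 549)
X/((1768/913)) = 549/((1768/913)) = 549/((1768*(1/913))) = 549/(1768/913) = 549*(913/1768) = 501237/1768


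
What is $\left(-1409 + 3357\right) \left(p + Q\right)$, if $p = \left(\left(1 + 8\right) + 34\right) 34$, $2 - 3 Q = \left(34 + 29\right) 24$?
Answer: $\frac{5602448}{3} \approx 1.8675 \cdot 10^{6}$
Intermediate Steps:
$Q = - \frac{1510}{3}$ ($Q = \frac{2}{3} - \frac{\left(34 + 29\right) 24}{3} = \frac{2}{3} - \frac{63 \cdot 24}{3} = \frac{2}{3} - 504 = - \frac{1510}{3} \approx -503.33$)
$p = 1462$ ($p = \left(9 + 34\right) 34 = 43 \cdot 34 = 1462$)
$\left(-1409 + 3357\right) \left(p + Q\right) = \left(-1409 + 3357\right) \left(1462 - \frac{1510}{3}\right) = 1948 \cdot \frac{2876}{3} = \frac{5602448}{3}$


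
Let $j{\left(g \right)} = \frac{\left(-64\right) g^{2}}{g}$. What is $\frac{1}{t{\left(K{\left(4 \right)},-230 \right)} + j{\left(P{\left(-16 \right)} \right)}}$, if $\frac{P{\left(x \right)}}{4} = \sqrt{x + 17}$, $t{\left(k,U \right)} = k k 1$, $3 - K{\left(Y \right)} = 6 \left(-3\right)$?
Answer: $\frac{1}{185} \approx 0.0054054$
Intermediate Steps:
$K{\left(Y \right)} = 21$ ($K{\left(Y \right)} = 3 - 6 \left(-3\right) = 3 - -18 = 3 + 18 = 21$)
$t{\left(k,U \right)} = k^{2}$ ($t{\left(k,U \right)} = k^{2} \cdot 1 = k^{2}$)
$P{\left(x \right)} = 4 \sqrt{17 + x}$ ($P{\left(x \right)} = 4 \sqrt{x + 17} = 4 \sqrt{17 + x}$)
$j{\left(g \right)} = - 64 g$
$\frac{1}{t{\left(K{\left(4 \right)},-230 \right)} + j{\left(P{\left(-16 \right)} \right)}} = \frac{1}{21^{2} - 64 \cdot 4 \sqrt{17 - 16}} = \frac{1}{441 - 64 \cdot 4 \sqrt{1}} = \frac{1}{441 - 64 \cdot 4 \cdot 1} = \frac{1}{441 - 256} = \frac{1}{185}$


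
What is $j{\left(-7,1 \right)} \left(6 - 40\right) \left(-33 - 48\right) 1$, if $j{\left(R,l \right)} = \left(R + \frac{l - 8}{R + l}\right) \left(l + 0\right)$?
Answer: $-16065$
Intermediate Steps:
$j{\left(R,l \right)} = l \left(R + \frac{-8 + l}{R + l}\right)$ ($j{\left(R,l \right)} = \left(R + \frac{-8 + l}{R + l}\right) l = l \left(R + \frac{-8 + l}{R + l}\right)$)
$j{\left(-7,1 \right)} \left(6 - 40\right) \left(-33 - 48\right) 1 = 1 \frac{1}{-7 + 1} \left(-8 + 1 + \left(-7\right)^{2} - 7\right) \left(6 - 40\right) \left(-33 - 48\right) 1 = 1 \frac{1}{-6} \left(-8 + 1 + 49 - 7\right) \left(\left(-34\right) \left(-81\right)\right) 1 = 1 \left(- \frac{1}{6}\right) 35 \cdot 2754 \cdot 1 = \left(- \frac{35}{6}\right) 2754 \cdot 1 = \left(-16065\right) 1 = -16065$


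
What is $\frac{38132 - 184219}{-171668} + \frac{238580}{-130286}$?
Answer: $- \frac{10961730279}{11182968524} \approx -0.98022$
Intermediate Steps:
$\frac{38132 - 184219}{-171668} + \frac{238580}{-130286} = \left(-146087\right) \left(- \frac{1}{171668}\right) + 238580 \left(- \frac{1}{130286}\right) = \frac{146087}{171668} - \frac{119290}{65143} = - \frac{10961730279}{11182968524}$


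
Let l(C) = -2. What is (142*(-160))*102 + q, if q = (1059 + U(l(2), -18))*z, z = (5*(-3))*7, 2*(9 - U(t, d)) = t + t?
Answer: -2429790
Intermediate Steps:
U(t, d) = 9 - t (U(t, d) = 9 - (t + t)/2 = 9 - t)
z = -105 (z = -15*7 = -105)
q = -112350 (q = (1059 + (9 - 1*(-2)))*(-105) = (1059 + (9 + 2))*(-105) = (1059 + 11)*(-105) = 1070*(-105) = -112350)
(142*(-160))*102 + q = (142*(-160))*102 - 112350 = -22720*102 - 112350 = -2317440 - 112350 = -2429790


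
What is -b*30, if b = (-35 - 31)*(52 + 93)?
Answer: 287100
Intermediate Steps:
b = -9570 (b = -66*145 = -9570)
-b*30 = -(-9570)*30 = -1*(-287100) = 287100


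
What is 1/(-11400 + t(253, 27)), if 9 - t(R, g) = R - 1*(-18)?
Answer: -1/11662 ≈ -8.5749e-5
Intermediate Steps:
t(R, g) = -9 - R (t(R, g) = 9 - (R - 1*(-18)) = 9 - (R + 18) = 9 - (18 + R) = 9 + (-18 - R) = -9 - R)
1/(-11400 + t(253, 27)) = 1/(-11400 + (-9 - 1*253)) = 1/(-11400 + (-9 - 253)) = 1/(-11400 - 262) = 1/(-11662) = -1/11662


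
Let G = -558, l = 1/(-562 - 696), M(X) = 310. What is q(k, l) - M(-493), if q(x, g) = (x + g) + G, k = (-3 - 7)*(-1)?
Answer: -1079365/1258 ≈ -858.00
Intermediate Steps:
l = -1/1258 (l = 1/(-1258) = -1/1258 ≈ -0.00079491)
k = 10 (k = -10*(-1) = 10)
q(x, g) = -558 + g + x (q(x, g) = (x + g) - 558 = (g + x) - 558 = -558 + g + x)
q(k, l) - M(-493) = (-558 - 1/1258 + 10) - 1*310 = -689385/1258 - 310 = -1079365/1258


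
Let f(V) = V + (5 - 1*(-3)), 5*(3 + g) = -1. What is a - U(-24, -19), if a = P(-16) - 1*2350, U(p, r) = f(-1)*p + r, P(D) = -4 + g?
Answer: -10851/5 ≈ -2170.2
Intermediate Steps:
g = -16/5 (g = -3 + (1/5)*(-1) = -3 - 1/5 = -16/5 ≈ -3.2000)
f(V) = 8 + V (f(V) = V + (5 + 3) = V + 8 = 8 + V)
P(D) = -36/5 (P(D) = -4 - 16/5 = -36/5)
U(p, r) = r + 7*p (U(p, r) = (8 - 1)*p + r = 7*p + r = r + 7*p)
a = -11786/5 (a = -36/5 - 1*2350 = -36/5 - 2350 = -11786/5 ≈ -2357.2)
a - U(-24, -19) = -11786/5 - (-19 + 7*(-24)) = -11786/5 - (-19 - 168) = -11786/5 - 1*(-187) = -11786/5 + 187 = -10851/5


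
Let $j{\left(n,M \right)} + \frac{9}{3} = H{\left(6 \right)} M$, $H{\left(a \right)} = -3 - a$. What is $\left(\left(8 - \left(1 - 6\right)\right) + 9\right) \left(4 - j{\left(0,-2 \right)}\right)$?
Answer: $-242$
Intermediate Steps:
$j{\left(n,M \right)} = -3 - 9 M$ ($j{\left(n,M \right)} = -3 + \left(-3 - 6\right) M = -3 - 9 M$)
$\left(\left(8 - \left(1 - 6\right)\right) + 9\right) \left(4 - j{\left(0,-2 \right)}\right) = \left(\left(8 - \left(1 - 6\right)\right) + 9\right) \left(4 - \left(-3 - -18\right)\right) = \left(\left(8 - \left(1 - 6\right)\right) + 9\right) \left(4 - \left(-3 + 18\right)\right) = \left(\left(8 - -5\right) + 9\right) \left(4 - 15\right) = \left(\left(8 + 5\right) + 9\right) \left(4 - 15\right) = \left(13 + 9\right) \left(-11\right) = 22 \left(-11\right) = -242$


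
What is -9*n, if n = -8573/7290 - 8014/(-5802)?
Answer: -1446919/783270 ≈ -1.8473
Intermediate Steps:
n = 1446919/7049430 (n = -8573*1/7290 - 8014*(-1/5802) = -8573/7290 + 4007/2901 = 1446919/7049430 ≈ 0.20525)
-9*n = -9*1446919/7049430 = -1446919/783270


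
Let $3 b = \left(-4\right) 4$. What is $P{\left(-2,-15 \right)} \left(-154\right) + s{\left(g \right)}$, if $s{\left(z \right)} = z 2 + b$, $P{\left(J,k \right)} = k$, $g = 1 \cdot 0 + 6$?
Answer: $\frac{6950}{3} \approx 2316.7$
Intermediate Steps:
$b = - \frac{16}{3}$ ($b = \frac{\left(-4\right) 4}{3} = \frac{1}{3} \left(-16\right) = - \frac{16}{3} \approx -5.3333$)
$g = 6$ ($g = 0 + 6 = 6$)
$s{\left(z \right)} = - \frac{16}{3} + 2 z$ ($s{\left(z \right)} = z 2 - \frac{16}{3} = 2 z - \frac{16}{3} = - \frac{16}{3} + 2 z$)
$P{\left(-2,-15 \right)} \left(-154\right) + s{\left(g \right)} = \left(-15\right) \left(-154\right) + \left(- \frac{16}{3} + 2 \cdot 6\right) = 2310 + \left(- \frac{16}{3} + 12\right) = 2310 + \frac{20}{3} = \frac{6950}{3}$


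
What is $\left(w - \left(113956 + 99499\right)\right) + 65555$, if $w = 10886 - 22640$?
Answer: $-159654$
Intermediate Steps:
$w = -11754$ ($w = 10886 - 22640 = -11754$)
$\left(w - \left(113956 + 99499\right)\right) + 65555 = \left(-11754 - \left(113956 + 99499\right)\right) + 65555 = \left(-11754 - 213455\right) + 65555 = -225209 + 65555 = -159654$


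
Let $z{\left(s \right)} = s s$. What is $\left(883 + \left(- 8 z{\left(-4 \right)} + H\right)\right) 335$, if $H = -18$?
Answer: $246895$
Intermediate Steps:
$z{\left(s \right)} = s^{2}$
$\left(883 + \left(- 8 z{\left(-4 \right)} + H\right)\right) 335 = \left(883 - \left(18 + 8 \left(-4\right)^{2}\right)\right) 335 = \left(883 - 146\right) 335 = 737 \cdot 335 = 246895$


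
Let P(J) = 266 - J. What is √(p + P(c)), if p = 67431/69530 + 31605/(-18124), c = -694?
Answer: √95203632898364001855/315040430 ≈ 30.971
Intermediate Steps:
p = -487688103/630080860 (p = 67431*(1/69530) + 31605*(-1/18124) = 67431/69530 - 31605/18124 = -487688103/630080860 ≈ -0.77401)
√(p + P(c)) = √(-487688103/630080860 + (266 - 1*(-694))) = √(-487688103/630080860 + (266 + 694)) = √(-487688103/630080860 + 960) = √(604389937497/630080860) = √95203632898364001855/315040430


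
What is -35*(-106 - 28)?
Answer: 4690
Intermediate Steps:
-35*(-106 - 28) = -35*(-134) = 4690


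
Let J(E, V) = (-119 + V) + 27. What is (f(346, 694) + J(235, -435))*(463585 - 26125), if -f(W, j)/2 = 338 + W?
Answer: -828986700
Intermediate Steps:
f(W, j) = -676 - 2*W (f(W, j) = -2*(338 + W) = -676 - 2*W)
J(E, V) = -92 + V
(f(346, 694) + J(235, -435))*(463585 - 26125) = ((-676 - 2*346) + (-92 - 435))*(463585 - 26125) = ((-676 - 692) - 527)*437460 = (-1368 - 527)*437460 = -1895*437460 = -828986700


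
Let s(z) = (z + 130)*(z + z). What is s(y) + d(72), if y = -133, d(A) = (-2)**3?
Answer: 790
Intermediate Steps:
d(A) = -8
s(z) = 2*z*(130 + z) (s(z) = (130 + z)*(2*z) = 2*z*(130 + z))
s(y) + d(72) = 2*(-133)*(130 - 133) - 8 = 2*(-133)*(-3) - 8 = 798 - 8 = 790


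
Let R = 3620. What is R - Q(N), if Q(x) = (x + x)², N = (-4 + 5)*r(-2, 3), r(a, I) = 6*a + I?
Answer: 3296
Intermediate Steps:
r(a, I) = I + 6*a
N = -9 (N = (-4 + 5)*(3 + 6*(-2)) = 1*(3 - 12) = 1*(-9) = -9)
Q(x) = 4*x² (Q(x) = (2*x)² = 4*x²)
R - Q(N) = 3620 - 4*(-9)² = 3620 - 4*81 = 3620 - 1*324 = 3620 - 324 = 3296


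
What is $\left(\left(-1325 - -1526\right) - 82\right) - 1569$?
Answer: $-1450$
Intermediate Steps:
$\left(\left(-1325 - -1526\right) - 82\right) - 1569 = \left(\left(-1325 + 1526\right) - 82\right) - 1569 = \left(201 - 82\right) - 1569 = 119 - 1569 = -1450$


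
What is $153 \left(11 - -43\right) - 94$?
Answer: $8168$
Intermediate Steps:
$153 \left(11 - -43\right) - 94 = 153 \left(11 + 43\right) - 94 = 153 \cdot 54 - 94 = 8262 - 94 = 8168$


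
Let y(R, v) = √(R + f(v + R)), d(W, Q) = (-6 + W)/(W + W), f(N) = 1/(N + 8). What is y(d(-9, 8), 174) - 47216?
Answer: -47216 + √36339222/6582 ≈ -47215.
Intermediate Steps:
f(N) = 1/(8 + N)
d(W, Q) = (-6 + W)/(2*W) (d(W, Q) = (-6 + W)/((2*W)) = (-6 + W)*(1/(2*W)) = (-6 + W)/(2*W))
y(R, v) = √(R + 1/(8 + R + v)) (y(R, v) = √(R + 1/(8 + (v + R))) = √(R + 1/(8 + (R + v))) = √(R + 1/(8 + R + v)))
y(d(-9, 8), 174) - 47216 = √((1 + ((½)*(-6 - 9)/(-9))*(8 + (½)*(-6 - 9)/(-9) + 174))/(8 + (½)*(-6 - 9)/(-9) + 174)) - 47216 = √((1 + ((½)*(-⅑)*(-15))*(8 + (½)*(-⅑)*(-15) + 174))/(8 + (½)*(-⅑)*(-15) + 174)) - 47216 = √((1 + 5*(8 + ⅚ + 174)/6)/(8 + ⅚ + 174)) - 47216 = √((1 + (⅚)*(1097/6))/(1097/6)) - 47216 = √(6*(1 + 5485/36)/1097) - 47216 = √((6/1097)*(5521/36)) - 47216 = √(5521/6582) - 47216 = √36339222/6582 - 47216 = -47216 + √36339222/6582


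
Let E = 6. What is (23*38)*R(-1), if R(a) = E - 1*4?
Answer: 1748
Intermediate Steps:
R(a) = 2 (R(a) = 6 - 1*4 = 6 - 4 = 2)
(23*38)*R(-1) = (23*38)*2 = 874*2 = 1748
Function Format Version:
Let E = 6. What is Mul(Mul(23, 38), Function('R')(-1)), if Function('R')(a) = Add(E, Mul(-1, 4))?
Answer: 1748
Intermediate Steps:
Function('R')(a) = 2 (Function('R')(a) = Add(6, Mul(-1, 4)) = Add(6, -4) = 2)
Mul(Mul(23, 38), Function('R')(-1)) = Mul(Mul(23, 38), 2) = Mul(874, 2) = 1748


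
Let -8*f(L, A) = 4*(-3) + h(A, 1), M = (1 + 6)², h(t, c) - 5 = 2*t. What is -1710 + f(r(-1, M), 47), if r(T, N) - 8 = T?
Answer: -13767/8 ≈ -1720.9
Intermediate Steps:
h(t, c) = 5 + 2*t
M = 49 (M = 7² = 49)
r(T, N) = 8 + T
f(L, A) = 7/8 - A/4 (f(L, A) = -(4*(-3) + (5 + 2*A))/8 = -(-12 + (5 + 2*A))/8 = -(-7 + 2*A)/8 = 7/8 - A/4)
-1710 + f(r(-1, M), 47) = -1710 + (7/8 - ¼*47) = -1710 + (7/8 - 47/4) = -1710 - 87/8 = -13767/8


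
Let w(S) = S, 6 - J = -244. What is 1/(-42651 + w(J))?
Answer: -1/42401 ≈ -2.3584e-5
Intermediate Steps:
J = 250 (J = 6 - 1*(-244) = 6 + 244 = 250)
1/(-42651 + w(J)) = 1/(-42651 + 250) = 1/(-42401) = -1/42401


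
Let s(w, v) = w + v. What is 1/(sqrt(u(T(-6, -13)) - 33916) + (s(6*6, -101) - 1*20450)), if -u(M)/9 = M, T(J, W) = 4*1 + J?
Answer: -20515/420899123 - I*sqrt(33898)/420899123 ≈ -4.8741e-5 - 4.3743e-7*I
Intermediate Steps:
T(J, W) = 4 + J
u(M) = -9*M
s(w, v) = v + w
1/(sqrt(u(T(-6, -13)) - 33916) + (s(6*6, -101) - 1*20450)) = 1/(sqrt(-9*(4 - 6) - 33916) + ((-101 + 6*6) - 1*20450)) = 1/(sqrt(-9*(-2) - 33916) + ((-101 + 36) - 20450)) = 1/(sqrt(18 - 33916) + (-65 - 20450)) = 1/(sqrt(-33898) - 20515) = 1/(I*sqrt(33898) - 20515) = 1/(-20515 + I*sqrt(33898))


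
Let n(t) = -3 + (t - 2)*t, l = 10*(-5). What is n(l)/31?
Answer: 2597/31 ≈ 83.774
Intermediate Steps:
l = -50
n(t) = -3 + t*(-2 + t) (n(t) = -3 + (-2 + t)*t = -3 + t*(-2 + t))
n(l)/31 = (-3 + (-50)**2 - 2*(-50))/31 = (-3 + 2500 + 100)/31 = (1/31)*2597 = 2597/31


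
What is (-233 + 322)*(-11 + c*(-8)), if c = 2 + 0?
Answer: -2403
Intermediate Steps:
c = 2
(-233 + 322)*(-11 + c*(-8)) = (-233 + 322)*(-11 + 2*(-8)) = 89*(-11 - 16) = 89*(-27) = -2403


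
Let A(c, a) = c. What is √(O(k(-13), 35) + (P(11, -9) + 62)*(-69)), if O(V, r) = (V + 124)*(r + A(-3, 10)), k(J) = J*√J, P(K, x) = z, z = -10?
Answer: 2*√(95 - 104*I*√13) ≈ 31.043 - 24.159*I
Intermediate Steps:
P(K, x) = -10
k(J) = J^(3/2)
O(V, r) = (-3 + r)*(124 + V) (O(V, r) = (V + 124)*(r - 3) = (124 + V)*(-3 + r) = (-3 + r)*(124 + V))
√(O(k(-13), 35) + (P(11, -9) + 62)*(-69)) = √((-372 - (-39)*I*√13 + 124*35 + (-13)^(3/2)*35) + (-10 + 62)*(-69)) = √((-372 - (-39)*I*√13 + 4340 - 13*I*√13*35) + 52*(-69)) = √((-372 + 39*I*√13 + 4340 - 455*I*√13) - 3588) = √((3968 - 416*I*√13) - 3588) = √(380 - 416*I*√13)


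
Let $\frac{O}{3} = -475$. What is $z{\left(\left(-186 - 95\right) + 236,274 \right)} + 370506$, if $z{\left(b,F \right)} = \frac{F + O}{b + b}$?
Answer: $\frac{33346691}{90} \approx 3.7052 \cdot 10^{5}$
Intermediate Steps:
$O = -1425$ ($O = 3 \left(-475\right) = -1425$)
$z{\left(b,F \right)} = \frac{-1425 + F}{2 b}$ ($z{\left(b,F \right)} = \frac{F - 1425}{b + b} = \frac{-1425 + F}{2 b}$)
$z{\left(\left(-186 - 95\right) + 236,274 \right)} + 370506 = \frac{-1425 + 274}{2 \left(\left(-186 - 95\right) + 236\right)} + 370506 = \frac{1}{2} \frac{1}{-281 + 236} \left(-1151\right) + 370506 = \frac{1}{2} \frac{1}{-45} \left(-1151\right) + 370506 = \frac{1}{2} \left(- \frac{1}{45}\right) \left(-1151\right) + 370506 = \frac{1151}{90} + 370506 = \frac{33346691}{90}$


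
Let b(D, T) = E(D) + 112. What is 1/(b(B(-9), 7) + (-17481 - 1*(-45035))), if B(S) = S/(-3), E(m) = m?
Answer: 1/27669 ≈ 3.6142e-5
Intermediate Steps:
B(S) = -S/3 (B(S) = S*(-⅓) = -S/3)
b(D, T) = 112 + D (b(D, T) = D + 112 = 112 + D)
1/(b(B(-9), 7) + (-17481 - 1*(-45035))) = 1/((112 - ⅓*(-9)) + (-17481 - 1*(-45035))) = 1/((112 + 3) + (-17481 + 45035)) = 1/(115 + 27554) = 1/27669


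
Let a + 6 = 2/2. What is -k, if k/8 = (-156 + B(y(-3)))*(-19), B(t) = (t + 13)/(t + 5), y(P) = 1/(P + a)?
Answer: -909112/39 ≈ -23311.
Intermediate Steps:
a = -5 (a = -6 + 2/2 = -6 + 2*(½) = -6 + 1 = -5)
y(P) = 1/(-5 + P) (y(P) = 1/(P - 5) = 1/(-5 + P))
B(t) = (13 + t)/(5 + t)
k = 909112/39 (k = 8*((-156 + (13 + 1/(-5 - 3))/(5 + 1/(-5 - 3)))*(-19)) = 8*((-156 + (13 + 1/(-8))/(5 + 1/(-8)))*(-19)) = 8*((-156 + (13 - ⅛)/(5 - ⅛))*(-19)) = 8*((-156 + (103/8)/(39/8))*(-19)) = 8*((-156 + (8/39)*(103/8))*(-19)) = 8*((-156 + 103/39)*(-19)) = 8*(-5981/39*(-19)) = 8*(113639/39) = 909112/39 ≈ 23311.)
-k = -1*909112/39 = -909112/39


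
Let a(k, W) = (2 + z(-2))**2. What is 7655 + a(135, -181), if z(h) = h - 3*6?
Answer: 7979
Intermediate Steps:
z(h) = -18 + h (z(h) = h - 18 = -18 + h)
a(k, W) = 324 (a(k, W) = (2 + (-18 - 2))**2 = (2 - 20)**2 = (-18)**2 = 324)
7655 + a(135, -181) = 7655 + 324 = 7979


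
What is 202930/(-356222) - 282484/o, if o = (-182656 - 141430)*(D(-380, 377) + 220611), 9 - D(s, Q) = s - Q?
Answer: -3639787513400253/6389303449404421 ≈ -0.56967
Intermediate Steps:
D(s, Q) = 9 + Q - s (D(s, Q) = 9 - (s - Q) = 9 + (Q - s) = 9 + Q - s)
o = -71745186422 (o = (-182656 - 141430)*((9 + 377 - 1*(-380)) + 220611) = -324086*((9 + 377 + 380) + 220611) = -324086*(766 + 220611) = -324086*221377 = -71745186422)
202930/(-356222) - 282484/o = 202930/(-356222) - 282484/(-71745186422) = 202930*(-1/356222) - 282484*(-1/71745186422) = -101465/178111 + 141242/35872593211 = -3639787513400253/6389303449404421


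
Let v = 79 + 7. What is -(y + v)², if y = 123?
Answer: -43681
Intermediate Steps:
v = 86
-(y + v)² = -(123 + 86)² = -1*209² = -1*43681 = -43681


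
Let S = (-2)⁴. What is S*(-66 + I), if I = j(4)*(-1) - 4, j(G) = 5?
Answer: -1200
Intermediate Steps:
S = 16
I = -9 (I = 5*(-1) - 4 = -5 - 4 = -9)
S*(-66 + I) = 16*(-66 - 9) = 16*(-75) = -1200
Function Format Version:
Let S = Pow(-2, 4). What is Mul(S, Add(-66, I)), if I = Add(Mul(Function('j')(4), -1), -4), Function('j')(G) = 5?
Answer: -1200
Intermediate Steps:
S = 16
I = -9 (I = Add(Mul(5, -1), -4) = Add(-5, -4) = -9)
Mul(S, Add(-66, I)) = Mul(16, Add(-66, -9)) = Mul(16, -75) = -1200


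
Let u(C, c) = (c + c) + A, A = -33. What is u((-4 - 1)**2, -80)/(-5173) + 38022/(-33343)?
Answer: -190252607/172483339 ≈ -1.1030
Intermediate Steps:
u(C, c) = -33 + 2*c (u(C, c) = (c + c) - 33 = 2*c - 33 = -33 + 2*c)
u((-4 - 1)**2, -80)/(-5173) + 38022/(-33343) = (-33 + 2*(-80))/(-5173) + 38022/(-33343) = (-33 - 160)*(-1/5173) + 38022*(-1/33343) = -193*(-1/5173) - 38022/33343 = 193/5173 - 38022/33343 = -190252607/172483339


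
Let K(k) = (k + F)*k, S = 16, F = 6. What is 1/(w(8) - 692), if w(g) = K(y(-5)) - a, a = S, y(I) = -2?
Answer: -1/716 ≈ -0.0013966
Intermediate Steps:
a = 16
K(k) = k*(6 + k) (K(k) = (k + 6)*k = (6 + k)*k = k*(6 + k))
w(g) = -24 (w(g) = -2*(6 - 2) - 1*16 = -2*4 - 16 = -8 - 16 = -24)
1/(w(8) - 692) = 1/(-24 - 692) = 1/(-716) = -1/716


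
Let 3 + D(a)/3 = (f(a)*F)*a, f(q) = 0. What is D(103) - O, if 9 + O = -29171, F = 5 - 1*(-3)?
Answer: 29171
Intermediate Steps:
F = 8 (F = 5 + 3 = 8)
O = -29180 (O = -9 - 29171 = -29180)
D(a) = -9 (D(a) = -9 + 3*((0*8)*a) = -9 + 3*(0*a) = -9 + 3*0 = -9 + 0 = -9)
D(103) - O = -9 - 1*(-29180) = -9 + 29180 = 29171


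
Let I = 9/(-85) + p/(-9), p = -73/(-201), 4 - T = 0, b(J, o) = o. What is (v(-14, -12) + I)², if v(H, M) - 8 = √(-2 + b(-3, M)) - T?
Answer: 20132492326/23643675225 + 1185148*I*√14/153765 ≈ 0.8515 + 28.839*I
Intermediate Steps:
T = 4 (T = 4 - 1*0 = 4 + 0 = 4)
p = 73/201 (p = -73*(-1/201) = 73/201 ≈ 0.36318)
v(H, M) = 4 + √(-2 + M) (v(H, M) = 8 + (√(-2 + M) - 1*4) = 8 + (√(-2 + M) - 4) = 8 + (-4 + √(-2 + M)) = 4 + √(-2 + M))
I = -22486/153765 (I = 9/(-85) + (73/201)/(-9) = 9*(-1/85) + (73/201)*(-⅑) = -9/85 - 73/1809 = -22486/153765 ≈ -0.14624)
(v(-14, -12) + I)² = ((4 + √(-2 - 12)) - 22486/153765)² = ((4 + √(-14)) - 22486/153765)² = ((4 + I*√14) - 22486/153765)² = (592574/153765 + I*√14)²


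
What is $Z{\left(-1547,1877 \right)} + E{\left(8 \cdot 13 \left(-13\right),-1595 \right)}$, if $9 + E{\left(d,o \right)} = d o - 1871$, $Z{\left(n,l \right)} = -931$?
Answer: $2153629$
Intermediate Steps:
$E{\left(d,o \right)} = -1880 + d o$ ($E{\left(d,o \right)} = -9 + \left(d o - 1871\right) = -9 + \left(-1871 + d o\right) = -1880 + d o$)
$Z{\left(-1547,1877 \right)} + E{\left(8 \cdot 13 \left(-13\right),-1595 \right)} = -931 - \left(1880 - 8 \cdot 13 \left(-13\right) \left(-1595\right)\right) = -931 - \left(1880 - 104 \left(-13\right) \left(-1595\right)\right) = -931 - -2154560 = -931 + \left(-1880 + 2156440\right) = -931 + 2154560 = 2153629$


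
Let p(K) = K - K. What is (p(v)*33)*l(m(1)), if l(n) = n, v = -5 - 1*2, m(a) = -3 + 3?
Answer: 0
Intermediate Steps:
m(a) = 0
v = -7 (v = -5 - 2 = -7)
p(K) = 0
(p(v)*33)*l(m(1)) = (0*33)*0 = 0*0 = 0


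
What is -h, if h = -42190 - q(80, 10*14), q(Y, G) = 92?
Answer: 42282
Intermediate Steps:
h = -42282 (h = -42190 - 1*92 = -42190 - 92 = -42282)
-h = -1*(-42282) = 42282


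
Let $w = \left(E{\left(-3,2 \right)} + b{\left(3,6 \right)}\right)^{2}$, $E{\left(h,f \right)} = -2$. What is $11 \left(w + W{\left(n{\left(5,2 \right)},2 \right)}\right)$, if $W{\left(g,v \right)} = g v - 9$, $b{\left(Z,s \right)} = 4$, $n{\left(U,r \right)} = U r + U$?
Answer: $275$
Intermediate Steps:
$n{\left(U,r \right)} = U + U r$
$W{\left(g,v \right)} = -9 + g v$
$w = 4$ ($w = \left(-2 + 4\right)^{2} = 2^{2} = 4$)
$11 \left(w + W{\left(n{\left(5,2 \right)},2 \right)}\right) = 11 \left(4 - \left(9 - 5 \left(1 + 2\right) 2\right)\right) = 11 \left(4 - \left(9 - 5 \cdot 3 \cdot 2\right)\right) = 11 \left(4 + \left(-9 + 15 \cdot 2\right)\right) = 11 \left(4 + \left(-9 + 30\right)\right) = 11 \left(4 + 21\right) = 11 \cdot 25 = 275$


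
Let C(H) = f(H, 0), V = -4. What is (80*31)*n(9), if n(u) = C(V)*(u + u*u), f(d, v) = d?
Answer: -892800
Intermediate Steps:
C(H) = H
n(u) = -4*u - 4*u² (n(u) = -4*(u + u*u) = -4*(u + u²) = -4*u - 4*u²)
(80*31)*n(9) = (80*31)*(-4*9*(1 + 9)) = 2480*(-4*9*10) = 2480*(-360) = -892800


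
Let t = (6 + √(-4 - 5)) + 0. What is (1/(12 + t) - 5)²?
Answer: (549 + I)²/12321 ≈ 24.462 + 0.089116*I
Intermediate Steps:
t = 6 + 3*I (t = (6 + √(-9)) + 0 = (6 + 3*I) + 0 = 6 + 3*I ≈ 6.0 + 3.0*I)
(1/(12 + t) - 5)² = (1/(12 + (6 + 3*I)) - 5)² = (1/(18 + 3*I) - 5)² = ((18 - 3*I)/333 - 5)² = (-5 + (18 - 3*I)/333)²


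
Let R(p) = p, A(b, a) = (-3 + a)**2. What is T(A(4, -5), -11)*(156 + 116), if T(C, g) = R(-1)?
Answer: -272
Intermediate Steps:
T(C, g) = -1
T(A(4, -5), -11)*(156 + 116) = -(156 + 116) = -1*272 = -272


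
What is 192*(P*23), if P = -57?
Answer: -251712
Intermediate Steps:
192*(P*23) = 192*(-57*23) = 192*(-1311) = -251712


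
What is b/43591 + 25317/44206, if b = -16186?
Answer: 388075031/1926983746 ≈ 0.20139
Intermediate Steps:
b/43591 + 25317/44206 = -16186/43591 + 25317/44206 = 388075031/1926983746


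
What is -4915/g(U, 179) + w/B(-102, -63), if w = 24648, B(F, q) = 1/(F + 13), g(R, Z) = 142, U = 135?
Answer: -311506339/142 ≈ -2.1937e+6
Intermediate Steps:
B(F, q) = 1/(13 + F)
-4915/g(U, 179) + w/B(-102, -63) = -4915/142 + 24648/(1/(13 - 102)) = -4915*1/142 + 24648/(1/(-89)) = -4915/142 + 24648/(-1/89) = -4915/142 + 24648*(-89) = -4915/142 - 2193672 = -311506339/142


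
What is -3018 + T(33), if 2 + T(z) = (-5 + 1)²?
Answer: -3004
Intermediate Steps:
T(z) = 14 (T(z) = -2 + (-5 + 1)² = -2 + (-4)² = -2 + 16 = 14)
-3018 + T(33) = -3018 + 14 = -3004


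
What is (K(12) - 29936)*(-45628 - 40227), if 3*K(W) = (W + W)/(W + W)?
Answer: 7710379985/3 ≈ 2.5701e+9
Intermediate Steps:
K(W) = 1/3 (K(W) = ((W + W)/(W + W))/3 = ((2*W)/((2*W)))/3 = ((2*W)*(1/(2*W)))/3 = (1/3)*1 = 1/3)
(K(12) - 29936)*(-45628 - 40227) = (1/3 - 29936)*(-45628 - 40227) = -89807/3*(-85855) = 7710379985/3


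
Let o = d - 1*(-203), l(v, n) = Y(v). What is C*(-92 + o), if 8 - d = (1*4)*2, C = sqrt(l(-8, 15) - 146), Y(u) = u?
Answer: 111*I*sqrt(154) ≈ 1377.5*I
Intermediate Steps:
l(v, n) = v
C = I*sqrt(154) (C = sqrt(-8 - 146) = sqrt(-154) = I*sqrt(154) ≈ 12.41*I)
d = 0 (d = 8 - 1*4*2 = 8 - 4*2 = 8 - 1*8 = 8 - 8 = 0)
o = 203 (o = 0 - 1*(-203) = 0 + 203 = 203)
C*(-92 + o) = (I*sqrt(154))*(-92 + 203) = (I*sqrt(154))*111 = 111*I*sqrt(154)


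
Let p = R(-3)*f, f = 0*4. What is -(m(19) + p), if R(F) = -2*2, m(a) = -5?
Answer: 5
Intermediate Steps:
f = 0
R(F) = -4
p = 0 (p = -4*0 = 0)
-(m(19) + p) = -(-5 + 0) = -1*(-5) = 5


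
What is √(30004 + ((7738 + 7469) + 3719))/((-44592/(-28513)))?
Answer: 28513*√48930/44592 ≈ 141.44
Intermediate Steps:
√(30004 + ((7738 + 7469) + 3719))/((-44592/(-28513))) = √(30004 + (15207 + 3719))/((-44592*(-1/28513))) = √(30004 + 18926)/(44592/28513) = √48930*(28513/44592) = 28513*√48930/44592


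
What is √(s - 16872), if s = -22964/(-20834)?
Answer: I*√1830726727214/10417 ≈ 129.89*I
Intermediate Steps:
s = 11482/10417 (s = -22964*(-1/20834) = 11482/10417 ≈ 1.1022)
√(s - 16872) = √(11482/10417 - 16872) = √(-175744142/10417) = I*√1830726727214/10417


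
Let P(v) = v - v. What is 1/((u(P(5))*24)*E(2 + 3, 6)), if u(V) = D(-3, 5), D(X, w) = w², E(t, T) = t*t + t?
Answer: 1/18000 ≈ 5.5556e-5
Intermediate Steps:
E(t, T) = t + t² (E(t, T) = t² + t = t + t²)
P(v) = 0
u(V) = 25 (u(V) = 5² = 25)
1/((u(P(5))*24)*E(2 + 3, 6)) = 1/((25*24)*((2 + 3)*(1 + (2 + 3)))) = 1/(600*(5*(1 + 5))) = 1/(600*(5*6)) = 1/(600*30) = 1/18000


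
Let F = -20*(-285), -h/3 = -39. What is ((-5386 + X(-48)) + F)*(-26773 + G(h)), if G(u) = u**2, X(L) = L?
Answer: -3480344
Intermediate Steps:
h = 117 (h = -3*(-39) = 117)
F = 5700
((-5386 + X(-48)) + F)*(-26773 + G(h)) = ((-5386 - 48) + 5700)*(-26773 + 117**2) = (-5434 + 5700)*(-26773 + 13689) = 266*(-13084) = -3480344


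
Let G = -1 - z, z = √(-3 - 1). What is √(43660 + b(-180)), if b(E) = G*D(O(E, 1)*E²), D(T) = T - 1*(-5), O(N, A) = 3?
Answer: √(-53545 - 194410*I) ≈ 272.13 - 357.21*I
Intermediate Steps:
z = 2*I (z = √(-4) = 2*I ≈ 2.0*I)
D(T) = 5 + T (D(T) = T + 5 = 5 + T)
G = -1 - 2*I ≈ -1.0 - 2.0*I
b(E) = (-1 - 2*I)*(5 + 3*E²)
√(43660 + b(-180)) = √(43660 - (1 + 2*I)*(5 + 3*(-180)²)) = √(43660 - (1 + 2*I)*(5 + 3*32400)) = √(43660 - (1 + 2*I)*(5 + 97200)) = √(43660 - 1*(1 + 2*I)*97205) = √(43660 + (-97205 - 194410*I)) = √(-53545 - 194410*I)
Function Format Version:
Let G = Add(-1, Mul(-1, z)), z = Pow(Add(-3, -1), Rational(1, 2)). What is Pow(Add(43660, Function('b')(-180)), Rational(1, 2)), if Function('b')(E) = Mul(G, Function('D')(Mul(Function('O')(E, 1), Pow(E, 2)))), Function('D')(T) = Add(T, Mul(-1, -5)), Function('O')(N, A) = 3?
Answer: Pow(Add(-53545, Mul(-194410, I)), Rational(1, 2)) ≈ Add(272.13, Mul(-357.21, I))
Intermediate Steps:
z = Mul(2, I) (z = Pow(-4, Rational(1, 2)) = Mul(2, I) ≈ Mul(2.0000, I))
Function('D')(T) = Add(5, T) (Function('D')(T) = Add(T, 5) = Add(5, T))
G = Add(-1, Mul(-2, I)) (G = Add(-1, Mul(-1, Mul(2, I))) = Add(-1, Mul(-2, I)) ≈ Add(-1.0000, Mul(-2.0000, I)))
Function('b')(E) = Mul(Add(-1, Mul(-2, I)), Add(5, Mul(3, Pow(E, 2))))
Pow(Add(43660, Function('b')(-180)), Rational(1, 2)) = Pow(Add(43660, Mul(-1, Add(1, Mul(2, I)), Add(5, Mul(3, Pow(-180, 2))))), Rational(1, 2)) = Pow(Add(43660, Mul(-1, Add(1, Mul(2, I)), Add(5, Mul(3, 32400)))), Rational(1, 2)) = Pow(Add(43660, Mul(-1, Add(1, Mul(2, I)), Add(5, 97200))), Rational(1, 2)) = Pow(Add(43660, Mul(-1, Add(1, Mul(2, I)), 97205)), Rational(1, 2)) = Pow(Add(43660, Add(-97205, Mul(-194410, I))), Rational(1, 2)) = Pow(Add(-53545, Mul(-194410, I)), Rational(1, 2))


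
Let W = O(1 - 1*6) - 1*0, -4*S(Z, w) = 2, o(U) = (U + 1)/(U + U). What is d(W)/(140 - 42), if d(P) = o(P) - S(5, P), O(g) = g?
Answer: 9/980 ≈ 0.0091837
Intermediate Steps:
o(U) = (1 + U)/(2*U) (o(U) = (1 + U)/((2*U)) = (1 + U)*(1/(2*U)) = (1 + U)/(2*U))
S(Z, w) = -½ (S(Z, w) = -¼*2 = -½)
W = -5 (W = (1 - 1*6) - 1*0 = (1 - 6) + 0 = -5 + 0 = -5)
d(P) = ½ + (1 + P)/(2*P) (d(P) = (1 + P)/(2*P) - 1*(-½) = (1 + P)/(2*P) + ½ = ½ + (1 + P)/(2*P))
d(W)/(140 - 42) = ((½ - 5)/(-5))/(140 - 42) = -⅕*(-9/2)/98 = (9/10)*(1/98) = 9/980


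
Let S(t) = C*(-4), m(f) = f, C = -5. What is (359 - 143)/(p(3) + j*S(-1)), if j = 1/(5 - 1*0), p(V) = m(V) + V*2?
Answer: 216/13 ≈ 16.615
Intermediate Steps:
p(V) = 3*V (p(V) = V + V*2 = V + 2*V = 3*V)
j = ⅕ (j = 1/(5 + 0) = 1/5 = ⅕ ≈ 0.20000)
S(t) = 20 (S(t) = -5*(-4) = 20)
(359 - 143)/(p(3) + j*S(-1)) = (359 - 143)/(3*3 + (⅕)*20) = 216/(9 + 4) = 216/13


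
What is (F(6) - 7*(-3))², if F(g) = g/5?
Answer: 12321/25 ≈ 492.84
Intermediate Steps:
F(g) = g/5 (F(g) = g*(⅕) = g/5)
(F(6) - 7*(-3))² = ((⅕)*6 - 7*(-3))² = (6/5 + 21)² = (111/5)² = 12321/25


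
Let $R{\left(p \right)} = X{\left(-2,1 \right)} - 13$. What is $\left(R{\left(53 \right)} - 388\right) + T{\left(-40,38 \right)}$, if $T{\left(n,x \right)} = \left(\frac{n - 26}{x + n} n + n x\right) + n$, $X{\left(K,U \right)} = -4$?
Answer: $-3285$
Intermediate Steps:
$T{\left(n,x \right)} = n + n x + \frac{n \left(-26 + n\right)}{n + x}$ ($T{\left(n,x \right)} = \left(\frac{-26 + n}{n + x} n + n x\right) + n = \left(\frac{n \left(-26 + n\right)}{n + x} + n x\right) + n = \left(n x + \frac{n \left(-26 + n\right)}{n + x}\right) + n = n + n x + \frac{n \left(-26 + n\right)}{n + x}$)
$R{\left(p \right)} = -17$ ($R{\left(p \right)} = -4 - 13 = -17$)
$\left(R{\left(53 \right)} - 388\right) + T{\left(-40,38 \right)} = \left(-17 - 388\right) - \frac{40 \left(-26 + 38 + 38^{2} + 2 \left(-40\right) - 1520\right)}{-40 + 38} = -405 - \frac{40 \left(-26 + 38 + 1444 - 80 - 1520\right)}{-2} = -405 - \left(-20\right) \left(-144\right) = -405 - 2880 = -3285$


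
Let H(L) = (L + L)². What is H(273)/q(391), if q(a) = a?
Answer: 298116/391 ≈ 762.45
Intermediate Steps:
H(L) = 4*L² (H(L) = (2*L)² = 4*L²)
H(273)/q(391) = (4*273²)/391 = (4*74529)*(1/391) = 298116*(1/391) = 298116/391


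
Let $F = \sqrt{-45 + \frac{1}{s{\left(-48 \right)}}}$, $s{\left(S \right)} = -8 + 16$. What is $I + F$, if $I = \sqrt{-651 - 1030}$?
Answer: $\frac{i \left(164 + \sqrt{718}\right)}{4} \approx 47.699 i$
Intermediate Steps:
$s{\left(S \right)} = 8$
$I = 41 i$ ($I = \sqrt{-1681} = 41 i \approx 41.0 i$)
$F = \frac{i \sqrt{718}}{4}$ ($F = \sqrt{-45 + \frac{1}{8}} = \sqrt{- \frac{359}{8}} = \frac{i \sqrt{718}}{4} \approx 6.6989 i$)
$I + F = 41 i + \frac{i \sqrt{718}}{4}$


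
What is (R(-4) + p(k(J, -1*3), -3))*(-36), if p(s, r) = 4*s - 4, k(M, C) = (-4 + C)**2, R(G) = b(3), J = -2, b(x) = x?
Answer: -7020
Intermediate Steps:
R(G) = 3
p(s, r) = -4 + 4*s
(R(-4) + p(k(J, -1*3), -3))*(-36) = (3 + (-4 + 4*(-4 - 1*3)**2))*(-36) = (3 + (-4 + 4*(-4 - 3)**2))*(-36) = (3 + (-4 + 4*(-7)**2))*(-36) = (3 + (-4 + 4*49))*(-36) = (3 + (-4 + 196))*(-36) = (3 + 192)*(-36) = 195*(-36) = -7020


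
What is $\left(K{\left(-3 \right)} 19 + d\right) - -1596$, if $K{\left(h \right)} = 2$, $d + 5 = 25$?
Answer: $1654$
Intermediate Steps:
$d = 20$ ($d = -5 + 25 = 20$)
$\left(K{\left(-3 \right)} 19 + d\right) - -1596 = \left(2 \cdot 19 + 20\right) - -1596 = \left(38 + 20\right) + 1596 = 58 + 1596 = 1654$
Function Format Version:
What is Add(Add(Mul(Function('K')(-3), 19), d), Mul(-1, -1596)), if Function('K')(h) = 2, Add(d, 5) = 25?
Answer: 1654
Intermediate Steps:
d = 20 (d = Add(-5, 25) = 20)
Add(Add(Mul(Function('K')(-3), 19), d), Mul(-1, -1596)) = Add(Add(Mul(2, 19), 20), Mul(-1, -1596)) = Add(Add(38, 20), 1596) = Add(58, 1596) = 1654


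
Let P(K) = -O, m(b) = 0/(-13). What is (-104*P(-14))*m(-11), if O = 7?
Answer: 0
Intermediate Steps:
m(b) = 0 (m(b) = 0*(-1/13) = 0)
P(K) = -7 (P(K) = -1*7 = -7)
(-104*P(-14))*m(-11) = -104*(-7)*0 = 728*0 = 0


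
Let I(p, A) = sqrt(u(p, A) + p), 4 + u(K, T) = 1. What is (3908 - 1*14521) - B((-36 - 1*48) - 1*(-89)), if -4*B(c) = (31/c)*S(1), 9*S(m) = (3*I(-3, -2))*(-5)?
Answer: -10613 - 31*I*sqrt(6)/12 ≈ -10613.0 - 6.3279*I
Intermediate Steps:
u(K, T) = -3 (u(K, T) = -4 + 1 = -3)
I(p, A) = sqrt(-3 + p)
S(m) = -5*I*sqrt(6)/3 (S(m) = ((3*sqrt(-3 - 3))*(-5))/9 = ((3*sqrt(-6))*(-5))/9 = ((3*(I*sqrt(6)))*(-5))/9 = ((3*I*sqrt(6))*(-5))/9 = (-15*I*sqrt(6))/9 = -5*I*sqrt(6)/3)
B(c) = 155*I*sqrt(6)/(12*c) (B(c) = -31/c*(-5*I*sqrt(6)/3)/4 = -(-155)*I*sqrt(6)/(12*c) = 155*I*sqrt(6)/(12*c))
(3908 - 1*14521) - B((-36 - 1*48) - 1*(-89)) = (3908 - 1*14521) - 155*I*sqrt(6)/(12*((-36 - 1*48) - 1*(-89))) = (3908 - 14521) - 155*I*sqrt(6)/(12*((-36 - 48) + 89)) = -10613 - 155*I*sqrt(6)/(12*(-84 + 89)) = -10613 - 155*I*sqrt(6)/(12*5) = -10613 - 31*I*sqrt(6)/12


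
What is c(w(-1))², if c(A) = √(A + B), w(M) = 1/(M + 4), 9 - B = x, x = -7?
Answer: 49/3 ≈ 16.333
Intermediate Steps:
B = 16 (B = 9 - 1*(-7) = 9 + 7 = 16)
w(M) = 1/(4 + M)
c(A) = √(16 + A) (c(A) = √(A + 16) = √(16 + A))
c(w(-1))² = (√(16 + 1/(4 - 1)))² = (√(16 + 1/3))² = (√(16 + ⅓))² = (√(49/3))² = (7*√3/3)² = 49/3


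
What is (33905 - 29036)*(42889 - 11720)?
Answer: 151761861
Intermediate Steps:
(33905 - 29036)*(42889 - 11720) = 4869*31169 = 151761861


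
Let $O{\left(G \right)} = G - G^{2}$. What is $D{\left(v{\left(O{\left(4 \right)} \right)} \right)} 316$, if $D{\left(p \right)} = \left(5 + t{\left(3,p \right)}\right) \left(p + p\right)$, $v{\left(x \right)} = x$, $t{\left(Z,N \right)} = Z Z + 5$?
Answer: $-144096$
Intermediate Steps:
$t{\left(Z,N \right)} = 5 + Z^{2}$ ($t{\left(Z,N \right)} = Z^{2} + 5 = 5 + Z^{2}$)
$D{\left(p \right)} = 38 p$ ($D{\left(p \right)} = \left(5 + \left(5 + 3^{2}\right)\right) \left(p + p\right) = \left(5 + \left(5 + 9\right)\right) 2 p = \left(5 + 14\right) 2 p = 19 \cdot 2 p = 38 p$)
$D{\left(v{\left(O{\left(4 \right)} \right)} \right)} 316 = 38 \cdot 4 \left(1 - 4\right) 316 = 38 \cdot 4 \left(-3\right) 316 = 38 \left(-12\right) 316 = \left(-456\right) 316 = -144096$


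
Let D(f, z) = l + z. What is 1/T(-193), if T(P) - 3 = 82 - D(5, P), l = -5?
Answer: 1/283 ≈ 0.0035336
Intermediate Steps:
D(f, z) = -5 + z
T(P) = 90 - P (T(P) = 3 + (82 - (-5 + P)) = 3 + (82 + (5 - P)) = 3 + (87 - P) = 90 - P)
1/T(-193) = 1/(90 - 1*(-193)) = 1/(90 + 193) = 1/283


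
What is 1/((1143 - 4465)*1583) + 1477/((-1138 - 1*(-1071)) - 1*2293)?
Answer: -3883570331/6205296680 ≈ -0.62585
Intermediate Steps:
1/((1143 - 4465)*1583) + 1477/((-1138 - 1*(-1071)) - 1*2293) = (1/1583)/(-3322) + 1477/((-1138 + 1071) - 2293) = -1/3322*1/1583 + 1477/(-67 - 2293) = -1/5258726 + 1477/(-2360) = -1/5258726 + 1477*(-1/2360) = -1/5258726 - 1477/2360 = -3883570331/6205296680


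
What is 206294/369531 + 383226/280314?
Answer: 1231117181/639411807 ≈ 1.9254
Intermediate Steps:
206294/369531 + 383226/280314 = 206294*(1/369531) + 383226*(1/280314) = 206294/369531 + 63871/46719 = 1231117181/639411807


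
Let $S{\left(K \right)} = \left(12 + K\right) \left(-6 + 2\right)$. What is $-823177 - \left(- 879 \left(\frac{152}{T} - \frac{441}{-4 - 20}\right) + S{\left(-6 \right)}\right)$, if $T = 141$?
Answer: $- \frac{303076229}{376} \approx -8.0605 \cdot 10^{5}$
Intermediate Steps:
$S{\left(K \right)} = -48 - 4 K$ ($S{\left(K \right)} = \left(12 + K\right) \left(-4\right) = -48 - 4 K$)
$-823177 - \left(- 879 \left(\frac{152}{T} - \frac{441}{-4 - 20}\right) + S{\left(-6 \right)}\right) = -823177 - \left(- 879 \left(\frac{152}{141} - \frac{441}{-4 - 20}\right) - 24\right) = -823177 - \left(- 879 \left(152 \cdot \frac{1}{141} - \frac{441}{-4 - 20}\right) + \left(-48 + 24\right)\right) = -823177 - \left(- 879 \left(\frac{152}{141} - \frac{441}{-24}\right) - 24\right) = -823177 - \left(- 879 \left(\frac{152}{141} - - \frac{147}{8}\right) - 24\right) = -823177 - \left(- 879 \left(\frac{152}{141} + \frac{147}{8}\right) - 24\right) = -823177 - \left(\left(-879\right) \frac{21943}{1128} - 24\right) = -823177 - \left(- \frac{6429299}{376} - 24\right) = -823177 - - \frac{6438323}{376} = -823177 + \frac{6438323}{376} = - \frac{303076229}{376}$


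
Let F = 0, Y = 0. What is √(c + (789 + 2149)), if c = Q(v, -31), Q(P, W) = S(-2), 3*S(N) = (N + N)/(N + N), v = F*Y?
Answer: √26445/3 ≈ 54.206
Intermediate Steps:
v = 0 (v = 0*0 = 0)
S(N) = ⅓ (S(N) = ((N + N)/(N + N))/3 = ((2*N)/((2*N)))/3 = ((2*N)*(1/(2*N)))/3 = (⅓)*1 = ⅓)
Q(P, W) = ⅓
c = ⅓ ≈ 0.33333
√(c + (789 + 2149)) = √(⅓ + (789 + 2149)) = √(⅓ + 2938) = √(8815/3) = √26445/3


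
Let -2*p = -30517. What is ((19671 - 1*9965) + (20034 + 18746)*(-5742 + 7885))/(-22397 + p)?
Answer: -55410164/4759 ≈ -11643.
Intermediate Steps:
p = 30517/2 (p = -1/2*(-30517) = 30517/2 ≈ 15259.)
((19671 - 1*9965) + (20034 + 18746)*(-5742 + 7885))/(-22397 + p) = ((19671 - 1*9965) + (20034 + 18746)*(-5742 + 7885))/(-22397 + 30517/2) = ((19671 - 9965) + 38780*2143)/(-14277/2) = (9706 + 83105540)*(-2/14277) = 83115246*(-2/14277) = -55410164/4759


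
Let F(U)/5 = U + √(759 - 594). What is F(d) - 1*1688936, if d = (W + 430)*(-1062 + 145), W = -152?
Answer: -2963566 + 5*√165 ≈ -2.9635e+6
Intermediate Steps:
d = -254926 (d = (-152 + 430)*(-1062 + 145) = 278*(-917) = -254926)
F(U) = 5*U + 5*√165 (F(U) = 5*(U + √(759 - 594)) = 5*(U + √165) = 5*U + 5*√165)
F(d) - 1*1688936 = (5*(-254926) + 5*√165) - 1*1688936 = (-1274630 + 5*√165) - 1688936 = -2963566 + 5*√165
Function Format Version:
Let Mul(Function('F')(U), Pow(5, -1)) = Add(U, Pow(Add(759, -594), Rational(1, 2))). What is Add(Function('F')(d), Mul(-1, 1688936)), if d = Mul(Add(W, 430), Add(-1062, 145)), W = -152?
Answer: Add(-2963566, Mul(5, Pow(165, Rational(1, 2)))) ≈ -2.9635e+6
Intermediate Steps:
d = -254926 (d = Mul(Add(-152, 430), Add(-1062, 145)) = Mul(278, -917) = -254926)
Function('F')(U) = Add(Mul(5, U), Mul(5, Pow(165, Rational(1, 2)))) (Function('F')(U) = Mul(5, Add(U, Pow(Add(759, -594), Rational(1, 2)))) = Mul(5, Add(U, Pow(165, Rational(1, 2)))) = Add(Mul(5, U), Mul(5, Pow(165, Rational(1, 2)))))
Add(Function('F')(d), Mul(-1, 1688936)) = Add(Add(Mul(5, -254926), Mul(5, Pow(165, Rational(1, 2)))), Mul(-1, 1688936)) = Add(Add(-1274630, Mul(5, Pow(165, Rational(1, 2)))), -1688936) = Add(-2963566, Mul(5, Pow(165, Rational(1, 2))))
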